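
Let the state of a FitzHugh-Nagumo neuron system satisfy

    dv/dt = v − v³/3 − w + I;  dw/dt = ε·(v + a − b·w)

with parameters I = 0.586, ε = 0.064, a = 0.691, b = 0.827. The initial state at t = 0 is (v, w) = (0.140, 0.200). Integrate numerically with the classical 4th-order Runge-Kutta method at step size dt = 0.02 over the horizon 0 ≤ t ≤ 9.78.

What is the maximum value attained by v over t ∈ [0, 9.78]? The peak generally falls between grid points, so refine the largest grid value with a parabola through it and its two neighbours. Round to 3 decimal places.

max v = 1.774

t=0.000: state=(0.140, 0.200)
step 1 (dt=0.02): k1=(0.525, 0.043), k2=(0.530, 0.043), k3=(0.530, 0.043), k4=(0.535, 0.043); state += dt/6·(k1+2k2+2k3+k4)
t=0.020: state=(0.151, 0.201)
t=0.040: state=(0.161, 0.202)
t=0.060: state=(0.172, 0.203)
continuing one RK4 step at a time; state shown every 25 steps (Δt=0.5):
t=0.500: state=(0.468, 0.226)
t=1.000: state=(0.922, 0.264)
t=1.500: state=(1.381, 0.315)
t=2.000: state=(1.659, 0.377)
t=2.500: state=(1.758, 0.444)
t=3.000: state=(1.774, 0.510)
t=3.500: state=(1.759, 0.574)
t=4.000: state=(1.734, 0.636)
t=4.500: state=(1.706, 0.696)
t=5.000: state=(1.676, 0.753)
t=5.500: state=(1.646, 0.807)
t=6.000: state=(1.615, 0.859)
t=6.500: state=(1.583, 0.909)
t=7.000: state=(1.552, 0.957)
t=7.500: state=(1.519, 1.002)
t=8.000: state=(1.486, 1.045)
t=8.500: state=(1.452, 1.086)
t=9.000: state=(1.417, 1.125)
t=9.500: state=(1.381, 1.162)
t=9.780: state=(1.361, 1.181)
largest grid value and its neighbours: v(2.900)=1.77415, v(2.920)=1.77417, v(2.940)=1.77413
parabola through these three points peaks at t≈2.916 with v≈1.77417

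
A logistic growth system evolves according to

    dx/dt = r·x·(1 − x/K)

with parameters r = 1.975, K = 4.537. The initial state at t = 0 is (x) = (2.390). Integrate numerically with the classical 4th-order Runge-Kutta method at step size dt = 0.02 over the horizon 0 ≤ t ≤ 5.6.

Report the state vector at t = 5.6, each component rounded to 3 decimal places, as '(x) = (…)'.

t=0.000: state=(2.390)
step 1 (dt=0.02): k1=(2.234), k2=(2.231), k3=(2.231), k4=(2.228); state += dt/6·(k1+2k2+2k3+k4)
t=0.020: state=(2.435)
t=0.040: state=(2.479)
t=0.060: state=(2.523)
continuing one RK4 step at a time; state shown every 10 steps (Δt=0.2):
t=0.200: state=(2.826)
t=0.400: state=(3.223)
t=0.600: state=(3.559)
t=0.800: state=(3.829)
t=1.000: state=(4.034)
t=1.200: state=(4.186)
t=1.400: state=(4.294)
t=1.600: state=(4.370)
t=1.800: state=(4.423)
t=2.000: state=(4.460)
t=2.200: state=(4.485)
t=2.400: state=(4.502)
t=2.600: state=(4.513)
t=2.800: state=(4.521)
t=3.000: state=(4.526)
t=3.200: state=(4.530)
t=3.400: state=(4.532)
t=3.600: state=(4.534)
t=3.800: state=(4.535)
t=4.000: state=(4.535)
t=4.200: state=(4.536)
t=4.400: state=(4.536)
t=4.600: state=(4.537)
t=4.800: state=(4.537)
t=5.000: state=(4.537)
t=5.200: state=(4.537)
t=5.400: state=(4.537)
t=5.600: state=(4.537)

(x) = (4.537)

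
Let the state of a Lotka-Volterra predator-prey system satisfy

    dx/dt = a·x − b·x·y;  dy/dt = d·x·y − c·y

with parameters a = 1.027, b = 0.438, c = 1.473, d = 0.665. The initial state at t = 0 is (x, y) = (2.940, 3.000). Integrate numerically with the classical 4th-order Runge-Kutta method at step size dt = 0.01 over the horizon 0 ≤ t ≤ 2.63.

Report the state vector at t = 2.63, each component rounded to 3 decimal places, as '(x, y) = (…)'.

(x, y) = (1.671, 1.714)

t=0.000: state=(2.940, 3.000)
step 1 (dt=0.01): k1=(-0.844, 1.446), k2=(-0.852, 1.441), k3=(-0.852, 1.441), k4=(-0.860, 1.436); state += dt/6·(k1+2k2+2k3+k4)
t=0.010: state=(2.931, 3.014)
t=0.020: state=(2.923, 3.029)
t=0.030: state=(2.914, 3.043)
continuing one RK4 step at a time; state shown every 10 steps (Δt=0.1):
t=0.100: state=(2.848, 3.139)
t=0.200: state=(2.743, 3.263)
t=0.300: state=(2.629, 3.366)
t=0.400: state=(2.509, 3.447)
t=0.500: state=(2.388, 3.501)
t=0.600: state=(2.268, 3.527)
t=0.700: state=(2.154, 3.526)
t=0.800: state=(2.046, 3.499)
t=0.900: state=(1.947, 3.448)
t=1.000: state=(1.858, 3.377)
t=1.100: state=(1.779, 3.289)
t=1.200: state=(1.711, 3.188)
t=1.300: state=(1.653, 3.077)
t=1.400: state=(1.605, 2.959)
t=1.500: state=(1.566, 2.837)
t=1.600: state=(1.537, 2.715)
t=1.700: state=(1.516, 2.593)
t=1.800: state=(1.504, 2.474)
t=1.900: state=(1.499, 2.360)
t=2.000: state=(1.502, 2.250)
t=2.100: state=(1.512, 2.146)
t=2.200: state=(1.528, 2.049)
t=2.300: state=(1.551, 1.959)
t=2.400: state=(1.580, 1.876)
t=2.500: state=(1.616, 1.801)
t=2.600: state=(1.657, 1.733)
t=2.630: state=(1.671, 1.714)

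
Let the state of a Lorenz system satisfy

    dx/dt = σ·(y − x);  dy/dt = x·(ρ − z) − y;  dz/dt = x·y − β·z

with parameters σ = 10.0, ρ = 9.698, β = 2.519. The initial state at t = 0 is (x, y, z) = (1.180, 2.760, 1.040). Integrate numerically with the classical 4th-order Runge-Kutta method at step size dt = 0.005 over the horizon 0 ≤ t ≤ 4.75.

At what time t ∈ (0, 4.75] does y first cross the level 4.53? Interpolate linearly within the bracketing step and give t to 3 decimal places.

t = 0.126

t=0.000: state=(1.180, 2.760, 1.040)
step 1 (dt=0.005): k1=(15.800, 7.456, 0.637), k2=(15.591, 7.778, 0.765), k3=(15.605, 7.772, 0.764), k4=(15.408, 8.088, 0.892); state += dt/6·(k1+2k2+2k3+k4)
t=0.005: state=(1.258, 2.799, 1.044)
t=0.010: state=(1.334, 2.841, 1.049)
t=0.015: state=(1.409, 2.886, 1.055)
t=0.125: state=(2.972, 4.509, 1.596)
next step: t=0.130: state=(3.050, 4.608, 1.644) — y has crossed 4.53
linear interpolation between t=0.125 (4.50922) and t=0.130 (4.60803) → t≈0.126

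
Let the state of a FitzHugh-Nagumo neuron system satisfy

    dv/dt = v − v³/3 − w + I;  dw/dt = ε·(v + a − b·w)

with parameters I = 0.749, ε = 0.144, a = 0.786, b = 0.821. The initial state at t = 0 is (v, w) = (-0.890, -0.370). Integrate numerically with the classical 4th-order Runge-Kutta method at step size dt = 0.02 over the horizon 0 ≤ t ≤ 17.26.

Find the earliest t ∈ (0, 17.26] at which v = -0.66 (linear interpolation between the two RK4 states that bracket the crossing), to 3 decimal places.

t=0.000: state=(-0.890, -0.370)
step 1 (dt=0.02): k1=(0.464, 0.029), k2=(0.465, 0.029), k3=(0.465, 0.029), k4=(0.465, 0.030); state += dt/6·(k1+2k2+2k3+k4)
t=0.020: state=(-0.881, -0.369)
t=0.040: state=(-0.871, -0.369)
t=0.060: state=(-0.862, -0.368)
t=0.460: state=(-0.664, -0.350)
next step: t=0.480: state=(-0.653, -0.349) — v has crossed -0.66
linear interpolation between t=0.460 (-0.66377) and t=0.480 (-0.65307) → t≈0.467

t = 0.467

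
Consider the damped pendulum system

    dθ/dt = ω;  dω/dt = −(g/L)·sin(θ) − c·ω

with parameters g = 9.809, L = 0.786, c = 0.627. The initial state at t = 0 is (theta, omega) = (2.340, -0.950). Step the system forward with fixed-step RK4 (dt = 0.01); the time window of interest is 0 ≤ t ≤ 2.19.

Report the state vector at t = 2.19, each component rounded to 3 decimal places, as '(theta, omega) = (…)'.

(theta, omega) = (1.030, -0.774)

t=0.000: state=(2.340, -0.950)
step 1 (dt=0.01): k1=(-0.950, -8.371), k2=(-0.992, -8.385), k3=(-0.992, -8.387), k4=(-1.034, -8.404); state += dt/6·(k1+2k2+2k3+k4)
t=0.010: state=(2.330, -1.034)
t=0.020: state=(2.319, -1.118)
t=0.030: state=(2.308, -1.203)
continuing one RK4 step at a time; state shown every 10 steps (Δt=0.1):
t=0.100: state=(2.202, -1.811)
t=0.200: state=(1.975, -2.746)
t=0.300: state=(1.651, -3.746)
t=0.400: state=(1.227, -4.710)
t=0.500: state=(0.718, -5.414)
t=0.600: state=(0.162, -5.592)
t=0.700: state=(-0.379, -5.115)
t=0.800: state=(-0.843, -4.106)
t=0.900: state=(-1.191, -2.825)
t=1.000: state=(-1.406, -1.486)
t=1.100: state=(-1.490, -0.194)
t=1.200: state=(-1.448, 1.022)
t=1.300: state=(-1.288, 2.146)
t=1.400: state=(-1.023, 3.122)
t=1.500: state=(-0.673, 3.838)
t=1.600: state=(-0.269, 4.150)
t=1.700: state=(0.141, 3.971)
t=1.800: state=(0.510, 3.337)
t=1.900: state=(0.798, 2.392)
t=2.000: state=(0.983, 1.300)
t=2.100: state=(1.057, 0.184)
t=2.190: state=(1.030, -0.774)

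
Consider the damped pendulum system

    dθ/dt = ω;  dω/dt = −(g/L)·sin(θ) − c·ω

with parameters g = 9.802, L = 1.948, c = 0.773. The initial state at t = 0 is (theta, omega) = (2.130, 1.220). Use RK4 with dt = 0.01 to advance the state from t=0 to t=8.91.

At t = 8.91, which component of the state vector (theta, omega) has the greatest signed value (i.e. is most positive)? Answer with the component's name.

t=0.000: state=(2.130, 1.220)
step 1 (dt=0.01): k1=(1.220, -5.208), k2=(1.194, -5.172), k3=(1.194, -5.172), k4=(1.168, -5.136); state += dt/6·(k1+2k2+2k3+k4)
t=0.010: state=(2.142, 1.168)
t=0.020: state=(2.153, 1.117)
t=0.030: state=(2.164, 1.067)
continuing one RK4 step at a time; state shown every 50 steps (Δt=0.5):
t=0.500: state=(2.201, -0.794)
t=1.000: state=(1.372, -2.496)
t=1.500: state=(-0.072, -2.796)
t=2.000: state=(-0.985, -0.681)
t=2.500: state=(-0.799, 1.251)
t=3.000: state=(0.001, 1.617)
t=3.500: state=(0.542, 0.409)
t=4.000: state=(0.421, -0.771)
t=4.500: state=(-0.045, -0.889)
t=5.000: state=(-0.319, -0.144)
t=5.500: state=(-0.210, 0.494)
t=6.000: state=(0.060, 0.471)
t=6.500: state=(0.187, 0.015)
t=7.000: state=(0.099, -0.309)
t=7.500: state=(-0.054, -0.240)
t=8.000: state=(-0.107, 0.032)
t=8.500: state=(-0.043, 0.187)
t=8.910: state=(0.029, 0.142)
compare at T: theta=0.029, omega=0.142

largest component: omega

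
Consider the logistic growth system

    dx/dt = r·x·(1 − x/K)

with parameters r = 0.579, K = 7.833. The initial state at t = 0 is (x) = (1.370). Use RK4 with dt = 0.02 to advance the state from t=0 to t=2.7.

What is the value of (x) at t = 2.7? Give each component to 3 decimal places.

t=0.000: state=(1.370)
step 1 (dt=0.02): k1=(0.654), k2=(0.657), k3=(0.657), k4=(0.659); state += dt/6·(k1+2k2+2k3+k4)
t=0.020: state=(1.383)
t=0.040: state=(1.396)
t=0.060: state=(1.410)
continuing one RK4 step at a time; state shown every 5 steps (Δt=0.1):
t=0.100: state=(1.437)
t=0.200: state=(1.506)
t=0.300: state=(1.578)
t=0.400: state=(1.652)
t=0.500: state=(1.728)
t=0.600: state=(1.808)
t=0.700: state=(1.890)
t=0.800: state=(1.974)
t=0.900: state=(2.060)
t=1.000: state=(2.150)
t=1.100: state=(2.241)
t=1.200: state=(2.335)
t=1.300: state=(2.431)
t=1.400: state=(2.529)
t=1.500: state=(2.629)
t=1.600: state=(2.731)
t=1.700: state=(2.835)
t=1.800: state=(2.941)
t=1.900: state=(3.048)
t=2.000: state=(3.156)
t=2.100: state=(3.266)
t=2.200: state=(3.377)
t=2.300: state=(3.488)
t=2.400: state=(3.601)
t=2.500: state=(3.713)
t=2.600: state=(3.827)
t=2.700: state=(3.940)

(x) = (3.940)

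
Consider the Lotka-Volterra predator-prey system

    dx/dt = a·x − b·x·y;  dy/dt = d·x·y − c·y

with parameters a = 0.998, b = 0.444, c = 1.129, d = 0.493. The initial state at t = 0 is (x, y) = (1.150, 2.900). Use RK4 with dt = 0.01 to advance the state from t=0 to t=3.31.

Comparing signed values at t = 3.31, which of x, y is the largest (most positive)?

largest component: x

t=0.000: state=(1.150, 2.900)
step 1 (dt=0.01): k1=(-0.333, -1.630), k2=(-0.328, -1.628), k3=(-0.328, -1.628), k4=(-0.324, -1.625); state += dt/6·(k1+2k2+2k3+k4)
t=0.010: state=(1.147, 2.884)
t=0.020: state=(1.144, 2.867)
t=0.030: state=(1.140, 2.851)
continuing one RK4 step at a time; state shown every 20 steps (Δt=0.2):
t=0.200: state=(1.101, 2.585)
t=0.400: state=(1.082, 2.296)
t=0.600: state=(1.090, 2.039)
t=0.800: state=(1.122, 1.814)
t=1.000: state=(1.177, 1.621)
t=1.200: state=(1.253, 1.457)
t=1.400: state=(1.353, 1.322)
t=1.600: state=(1.476, 1.212)
t=1.800: state=(1.625, 1.127)
t=2.000: state=(1.800, 1.064)
t=2.200: state=(2.004, 1.024)
t=2.400: state=(2.236, 1.007)
t=2.600: state=(2.496, 1.014)
t=2.800: state=(2.781, 1.049)
t=3.000: state=(3.085, 1.118)
t=3.200: state=(3.395, 1.228)
t=3.310: state=(3.562, 1.309)
compare at T: x=3.562, y=1.309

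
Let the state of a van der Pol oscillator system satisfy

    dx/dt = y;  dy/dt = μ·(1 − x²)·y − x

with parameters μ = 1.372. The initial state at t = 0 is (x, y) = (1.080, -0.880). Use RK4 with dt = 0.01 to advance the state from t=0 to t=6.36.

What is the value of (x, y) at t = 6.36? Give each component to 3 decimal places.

t=0.000: state=(1.080, -0.880)
step 1 (dt=0.01): k1=(-0.880, -0.879), k2=(-0.884, -0.885), k3=(-0.884, -0.885), k4=(-0.889, -0.891); state += dt/6·(k1+2k2+2k3+k4)
t=0.010: state=(1.071, -0.889)
t=0.020: state=(1.062, -0.898)
t=0.030: state=(1.053, -0.907)
continuing one RK4 step at a time; state shown every 25 steps (Δt=0.25):
t=0.250: state=(0.829, -1.149)
t=0.500: state=(0.493, -1.572)
t=0.750: state=(0.023, -2.230)
t=1.000: state=(-0.629, -2.938)
t=1.250: state=(-1.362, -2.652)
t=1.500: state=(-1.847, -1.181)
t=1.750: state=(-1.996, -0.145)
t=2.000: state=(-1.973, 0.261)
t=2.250: state=(-1.886, 0.417)
t=2.500: state=(-1.770, 0.503)
t=2.750: state=(-1.635, 0.577)
t=3.000: state=(-1.480, 0.664)
t=3.250: state=(-1.301, 0.781)
t=3.500: state=(-1.085, 0.954)
t=3.750: state=(-0.815, 1.227)
t=4.000: state=(-0.457, 1.675)
t=4.250: state=(0.044, 2.374)
t=4.500: state=(0.731, 3.045)
t=4.750: state=(1.463, 2.519)
t=5.000: state=(1.900, 0.985)
t=5.250: state=(2.013, 0.053)
t=5.500: state=(1.975, -0.294)
t=5.750: state=(1.883, -0.431)
t=6.000: state=(1.765, -0.510)
t=6.250: state=(1.628, -0.583)
t=6.360: state=(1.562, -0.618)

(x, y) = (1.562, -0.618)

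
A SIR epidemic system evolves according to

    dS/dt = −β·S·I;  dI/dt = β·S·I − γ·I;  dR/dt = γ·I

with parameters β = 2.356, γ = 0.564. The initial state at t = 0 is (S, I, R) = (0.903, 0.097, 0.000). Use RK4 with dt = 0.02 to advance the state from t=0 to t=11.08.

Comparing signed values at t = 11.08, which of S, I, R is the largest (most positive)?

largest component: R

t=0.000: state=(0.903, 0.097, 0.000)
step 1 (dt=0.02): k1=(-0.206, 0.152, 0.055), k2=(-0.209, 0.154, 0.056), k3=(-0.209, 0.154, 0.056), k4=(-0.212, 0.155, 0.056); state += dt/6·(k1+2k2+2k3+k4)
t=0.020: state=(0.899, 0.100, 0.001)
t=0.040: state=(0.895, 0.103, 0.002)
t=0.060: state=(0.890, 0.106, 0.003)
continuing one RK4 step at a time; state shown every 25 steps (Δt=0.5):
t=0.500: state=(0.763, 0.197, 0.040)
t=1.000: state=(0.561, 0.325, 0.114)
t=1.500: state=(0.360, 0.420, 0.220)
t=2.000: state=(0.215, 0.441, 0.343)
t=2.500: state=(0.130, 0.406, 0.464)
t=3.000: state=(0.083, 0.346, 0.570)
t=3.500: state=(0.058, 0.283, 0.659)
t=4.000: state=(0.043, 0.227, 0.731)
t=4.500: state=(0.034, 0.179, 0.788)
t=5.000: state=(0.028, 0.140, 0.832)
t=5.500: state=(0.024, 0.109, 0.867)
t=6.000: state=(0.022, 0.084, 0.894)
t=6.500: state=(0.020, 0.065, 0.915)
t=7.000: state=(0.018, 0.050, 0.931)
t=7.500: state=(0.018, 0.039, 0.944)
t=8.000: state=(0.017, 0.030, 0.953)
t=8.500: state=(0.016, 0.023, 0.961)
t=9.000: state=(0.016, 0.018, 0.966)
t=9.500: state=(0.016, 0.014, 0.971)
t=10.000: state=(0.015, 0.010, 0.974)
t=10.500: state=(0.015, 0.008, 0.977)
t=11.000: state=(0.015, 0.006, 0.979)
t=11.080: state=(0.015, 0.006, 0.979)
compare at T: S=0.015, I=0.006, R=0.979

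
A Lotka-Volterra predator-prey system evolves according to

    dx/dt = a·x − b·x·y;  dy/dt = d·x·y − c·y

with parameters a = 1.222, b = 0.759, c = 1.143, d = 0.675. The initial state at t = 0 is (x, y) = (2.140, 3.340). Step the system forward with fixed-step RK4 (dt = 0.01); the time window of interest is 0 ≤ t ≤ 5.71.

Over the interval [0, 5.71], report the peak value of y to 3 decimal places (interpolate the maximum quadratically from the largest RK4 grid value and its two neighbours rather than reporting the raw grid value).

max y = 3.425

t=0.000: state=(2.140, 3.340)
step 1 (dt=0.01): k1=(-2.810, 1.007), k2=(-2.800, 0.977), k3=(-2.799, 0.977), k4=(-2.789, 0.947); state += dt/6·(k1+2k2+2k3+k4)
t=0.010: state=(2.112, 3.350)
t=0.020: state=(2.084, 3.359)
t=0.030: state=(2.057, 3.367)
continuing one RK4 step at a time; state shown every 20 steps (Δt=0.2):
t=0.200: state=(1.631, 3.423)
t=0.400: state=(1.247, 3.303)
t=0.600: state=(0.982, 3.051)
t=0.800: state=(0.808, 2.737)
t=1.000: state=(0.698, 2.409)
t=1.200: state=(0.633, 2.096)
t=1.400: state=(0.601, 1.812)
t=1.600: state=(0.595, 1.562)
t=1.800: state=(0.609, 1.348)
t=2.000: state=(0.643, 1.167)
t=2.200: state=(0.696, 1.016)
t=2.400: state=(0.769, 0.892)
t=2.600: state=(0.864, 0.792)
t=2.800: state=(0.984, 0.714)
t=3.000: state=(1.133, 0.655)
t=3.200: state=(1.314, 0.615)
t=3.400: state=(1.531, 0.592)
t=3.600: state=(1.788, 0.589)
t=3.800: state=(2.085, 0.609)
t=4.000: state=(2.420, 0.656)
t=4.200: state=(2.780, 0.741)
t=4.400: state=(3.141, 0.880)
t=4.600: state=(3.457, 1.094)
t=4.800: state=(3.655, 1.409)
t=5.000: state=(3.652, 1.841)
t=5.200: state=(3.392, 2.364)
t=5.400: state=(2.906, 2.882)
t=5.600: state=(2.321, 3.264)
t=5.710: state=(2.011, 3.381)
largest grid value and its neighbours: y(0.160)=3.42485, y(0.170)=3.42526, y(0.180)=3.42513
parabola through these three points peaks at t≈0.173 with y≈3.42528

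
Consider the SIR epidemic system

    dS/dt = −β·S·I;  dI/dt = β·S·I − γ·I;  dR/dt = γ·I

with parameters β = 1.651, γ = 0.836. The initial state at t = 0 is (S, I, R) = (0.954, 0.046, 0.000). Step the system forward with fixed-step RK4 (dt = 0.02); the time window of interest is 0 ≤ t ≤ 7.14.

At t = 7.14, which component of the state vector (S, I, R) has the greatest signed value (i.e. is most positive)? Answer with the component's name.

t=0.000: state=(0.954, 0.046, 0.000)
step 1 (dt=0.02): k1=(-0.072, 0.034, 0.038), k2=(-0.073, 0.034, 0.039), k3=(-0.073, 0.034, 0.039), k4=(-0.073, 0.034, 0.039); state += dt/6·(k1+2k2+2k3+k4)
t=0.020: state=(0.953, 0.047, 0.001)
t=0.040: state=(0.951, 0.047, 0.002)
t=0.060: state=(0.950, 0.048, 0.002)
continuing one RK4 step at a time; state shown every 25 steps (Δt=0.5):
t=0.500: state=(0.911, 0.065, 0.023)
t=1.000: state=(0.855, 0.089, 0.055)
t=1.500: state=(0.786, 0.116, 0.098)
t=2.000: state=(0.706, 0.141, 0.152)
t=2.500: state=(0.623, 0.161, 0.216)
t=3.000: state=(0.543, 0.172, 0.286)
t=3.500: state=(0.471, 0.172, 0.358)
t=4.000: state=(0.410, 0.162, 0.428)
t=4.500: state=(0.361, 0.147, 0.493)
t=5.000: state=(0.322, 0.128, 0.550)
t=5.500: state=(0.292, 0.109, 0.600)
t=6.000: state=(0.269, 0.090, 0.641)
t=6.500: state=(0.252, 0.073, 0.675)
t=7.000: state=(0.238, 0.059, 0.703)
t=7.140: state=(0.235, 0.056, 0.709)
compare at T: S=0.235, I=0.056, R=0.709

largest component: R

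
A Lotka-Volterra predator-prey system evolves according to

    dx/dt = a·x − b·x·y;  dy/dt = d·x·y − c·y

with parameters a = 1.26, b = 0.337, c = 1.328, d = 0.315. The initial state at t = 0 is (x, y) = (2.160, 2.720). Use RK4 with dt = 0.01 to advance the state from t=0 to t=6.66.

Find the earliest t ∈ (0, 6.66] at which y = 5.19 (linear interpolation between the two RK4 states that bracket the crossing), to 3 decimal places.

t=0.000: state=(2.160, 2.720)
step 1 (dt=0.01): k1=(0.742, -1.761), k2=(0.749, -1.753), k3=(0.749, -1.753), k4=(0.757, -1.744); state += dt/6·(k1+2k2+2k3+k4)
t=0.010: state=(2.167, 2.702)
t=0.020: state=(2.175, 2.685)
t=0.030: state=(2.183, 2.668)
continuing one RK4 step at a time; state shown every 25 steps (Δt=0.25):
t=0.250: state=(2.394, 2.333)
t=0.500: state=(2.730, 2.047)
t=0.750: state=(3.176, 1.852)
t=1.000: state=(3.742, 1.743)
t=1.250: state=(4.434, 1.724)
t=1.500: state=(5.240, 1.809)
t=1.750: state=(6.114, 2.030)
t=2.000: state=(6.952, 2.438)
t=2.250: state=(7.558, 3.104)
t=2.500: state=(7.670, 4.073)
t=2.730: state=(7.170, 5.156)
next step: t=2.740: state=(7.136, 5.204) — y has crossed 5.19
linear interpolation between t=2.730 (5.15608) and t=2.740 (5.20401) → t≈2.737

t = 2.737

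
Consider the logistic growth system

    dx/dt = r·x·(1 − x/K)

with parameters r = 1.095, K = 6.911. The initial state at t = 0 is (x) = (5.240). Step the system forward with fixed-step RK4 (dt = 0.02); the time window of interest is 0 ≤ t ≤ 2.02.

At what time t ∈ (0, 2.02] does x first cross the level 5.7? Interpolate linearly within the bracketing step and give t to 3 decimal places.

t=0.000: state=(5.240)
step 1 (dt=0.02): k1=(1.387), k2=(1.379), k3=(1.380), k4=(1.372); state += dt/6·(k1+2k2+2k3+k4)
t=0.020: state=(5.268)
t=0.040: state=(5.295)
t=0.060: state=(5.322)
continuing one RK4 step at a time; state shown every 5 steps (Δt=0.1):
t=0.100: state=(5.375)
t=0.200: state=(5.502)
t=0.300: state=(5.621)
t=0.360: state=(5.688)
next step: t=0.380: state=(5.710) — x has crossed 5.7
linear interpolation between t=0.360 (5.68805) and t=0.380 (5.70994) → t≈0.371

t = 0.371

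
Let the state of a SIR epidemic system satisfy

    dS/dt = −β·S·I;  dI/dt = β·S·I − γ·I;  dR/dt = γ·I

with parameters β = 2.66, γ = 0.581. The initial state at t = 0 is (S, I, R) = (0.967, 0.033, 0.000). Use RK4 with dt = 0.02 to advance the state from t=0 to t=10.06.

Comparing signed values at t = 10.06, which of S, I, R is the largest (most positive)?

t=0.000: state=(0.967, 0.033, 0.000)
step 1 (dt=0.02): k1=(-0.085, 0.066, 0.019), k2=(-0.086, 0.067, 0.020), k3=(-0.087, 0.067, 0.020), k4=(-0.088, 0.068, 0.020); state += dt/6·(k1+2k2+2k3+k4)
t=0.020: state=(0.965, 0.034, 0.000)
t=0.040: state=(0.963, 0.036, 0.001)
t=0.060: state=(0.962, 0.037, 0.001)
continuing one RK4 step at a time; state shown every 25 steps (Δt=0.5):
t=0.500: state=(0.898, 0.086, 0.016)
t=1.000: state=(0.750, 0.194, 0.055)
t=1.500: state=(0.526, 0.341, 0.133)
t=2.000: state=(0.309, 0.442, 0.249)
t=2.500: state=(0.169, 0.450, 0.380)
t=3.000: state=(0.096, 0.399, 0.505)
t=3.500: state=(0.059, 0.330, 0.611)
t=4.000: state=(0.040, 0.263, 0.697)
t=4.500: state=(0.029, 0.206, 0.765)
t=5.000: state=(0.023, 0.160, 0.818)
t=5.500: state=(0.019, 0.123, 0.858)
t=6.000: state=(0.016, 0.094, 0.890)
t=6.500: state=(0.015, 0.072, 0.914)
t=7.000: state=(0.014, 0.055, 0.932)
t=7.500: state=(0.013, 0.042, 0.946)
t=8.000: state=(0.012, 0.032, 0.956)
t=8.500: state=(0.012, 0.024, 0.964)
t=9.000: state=(0.011, 0.018, 0.970)
t=9.500: state=(0.011, 0.014, 0.975)
t=10.000: state=(0.011, 0.011, 0.979)
t=10.060: state=(0.011, 0.010, 0.979)
compare at T: S=0.011, I=0.010, R=0.979

largest component: R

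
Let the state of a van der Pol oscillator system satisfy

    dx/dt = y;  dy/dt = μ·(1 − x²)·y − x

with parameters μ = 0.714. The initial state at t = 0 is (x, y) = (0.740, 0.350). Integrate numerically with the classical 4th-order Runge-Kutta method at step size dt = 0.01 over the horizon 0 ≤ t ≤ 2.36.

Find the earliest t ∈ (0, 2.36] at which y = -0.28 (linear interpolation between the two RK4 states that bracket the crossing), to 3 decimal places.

t = 0.800

t=0.000: state=(0.740, 0.350)
step 1 (dt=0.01): k1=(0.350, -0.627), k2=(0.347, -0.630), k3=(0.347, -0.630), k4=(0.344, -0.634); state += dt/6·(k1+2k2+2k3+k4)
t=0.010: state=(0.743, 0.344)
t=0.020: state=(0.747, 0.337)
t=0.030: state=(0.750, 0.331)
continuing one RK4 step at a time; state shown every 10 steps (Δt=0.1):
t=0.100: state=(0.772, 0.284)
t=0.200: state=(0.797, 0.212)
t=0.300: state=(0.814, 0.136)
t=0.400: state=(0.824, 0.057)
t=0.500: state=(0.825, -0.026)
t=0.600: state=(0.819, -0.109)
t=0.700: state=(0.803, -0.194)
t=0.800: state=(0.780, -0.280)
next step: t=0.810: state=(0.777, -0.288) — y has crossed -0.28
linear interpolation between t=0.800 (-0.27989) and t=0.810 (-0.28847) → t≈0.800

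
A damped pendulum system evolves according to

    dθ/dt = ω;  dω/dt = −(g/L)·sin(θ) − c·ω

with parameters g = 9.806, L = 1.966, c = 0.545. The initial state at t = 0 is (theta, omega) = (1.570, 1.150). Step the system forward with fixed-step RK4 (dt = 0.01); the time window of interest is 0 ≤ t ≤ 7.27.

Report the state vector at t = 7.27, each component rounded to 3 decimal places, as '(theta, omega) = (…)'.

(theta, omega) = (-0.133, -0.387)

t=0.000: state=(1.570, 1.150)
step 1 (dt=0.01): k1=(1.150, -5.615), k2=(1.122, -5.599), k3=(1.122, -5.599), k4=(1.094, -5.584); state += dt/6·(k1+2k2+2k3+k4)
t=0.010: state=(1.581, 1.094)
t=0.020: state=(1.592, 1.038)
t=0.030: state=(1.602, 0.983)
continuing one RK4 step at a time; state shown every 25 steps (Δt=0.25):
t=0.250: state=(1.690, -0.157)
t=0.500: state=(1.505, -1.300)
t=0.750: state=(1.056, -2.246)
t=1.000: state=(0.420, -2.734)
t=1.250: state=(-0.247, -2.469)
t=1.500: state=(-0.761, -1.573)
t=1.750: state=(-1.015, -0.452)
t=2.000: state=(-0.993, 0.603)
t=2.250: state=(-0.734, 1.420)
t=2.500: state=(-0.318, 1.823)
t=2.750: state=(0.133, 1.689)
t=3.000: state=(0.488, 1.101)
t=3.250: state=(0.666, 0.308)
t=3.500: state=(0.645, -0.457)
t=3.750: state=(0.455, -1.016)
t=4.000: state=(0.165, -1.242)
t=4.250: state=(-0.135, -1.094)
t=4.500: state=(-0.358, -0.658)
t=4.750: state=(-0.454, -0.100)
t=5.000: state=(-0.412, 0.412)
t=5.250: state=(-0.262, 0.751)
t=5.500: state=(-0.058, 0.840)
t=5.750: state=(0.137, 0.680)
t=6.000: state=(0.268, 0.350)
t=6.250: state=(0.307, -0.035)
t=6.500: state=(0.256, -0.361)
t=6.750: state=(0.139, -0.546)
t=7.000: state=(-0.003, -0.554)
t=7.250: state=(-0.125, -0.404)
t=7.270: state=(-0.133, -0.387)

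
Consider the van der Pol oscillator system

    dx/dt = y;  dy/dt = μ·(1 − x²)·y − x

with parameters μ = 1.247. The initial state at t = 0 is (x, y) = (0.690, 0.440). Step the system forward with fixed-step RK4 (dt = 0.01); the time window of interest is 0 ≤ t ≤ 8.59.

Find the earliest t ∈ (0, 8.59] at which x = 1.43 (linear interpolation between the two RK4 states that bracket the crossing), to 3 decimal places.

t=0.000: state=(0.690, 0.440)
step 1 (dt=0.01): k1=(0.440, -0.403), k2=(0.438, -0.408), k3=(0.438, -0.408), k4=(0.436, -0.413); state += dt/6·(k1+2k2+2k3+k4)
t=0.010: state=(0.694, 0.436)
t=0.020: state=(0.699, 0.432)
t=0.030: state=(0.703, 0.427)
continuing one RK4 step at a time; state shown every 50 steps (Δt=0.5):
t=0.500: state=(0.840, 0.128)
t=1.000: state=(0.798, -0.308)
t=1.500: state=(0.517, -0.844)
t=2.000: state=(-0.097, -1.674)
t=2.500: state=(-1.112, -2.077)
t=3.000: state=(-1.761, -0.434)
t=3.500: state=(-1.731, 0.378)
t=4.000: state=(-1.464, 0.666)
t=4.500: state=(-1.057, 0.996)
t=5.000: state=(-0.403, 1.729)
t=5.500: state=(0.779, 2.911)
t=5.730: state=(1.421, 2.461)
next step: t=5.740: state=(1.445, 2.415) — x has crossed 1.43
linear interpolation between t=5.730 (1.42056) and t=5.740 (1.44494) → t≈5.734

t = 5.734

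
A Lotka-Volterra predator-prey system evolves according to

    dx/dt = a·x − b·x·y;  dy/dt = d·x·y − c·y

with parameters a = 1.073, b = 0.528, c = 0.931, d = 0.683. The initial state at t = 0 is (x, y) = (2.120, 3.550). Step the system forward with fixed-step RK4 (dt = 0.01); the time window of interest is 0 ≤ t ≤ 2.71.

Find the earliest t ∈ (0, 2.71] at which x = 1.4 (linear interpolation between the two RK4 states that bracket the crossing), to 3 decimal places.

t=0.000: state=(2.120, 3.550)
step 1 (dt=0.01): k1=(-1.699, 1.835), k2=(-1.702, 1.819), k3=(-1.702, 1.819), k4=(-1.706, 1.803); state += dt/6·(k1+2k2+2k3+k4)
t=0.010: state=(2.103, 3.568)
t=0.020: state=(2.086, 3.586)
t=0.030: state=(2.069, 3.604)
continuing one RK4 step at a time; state shown every 10 steps (Δt=0.1):
t=0.100: state=(1.948, 3.717)
t=0.200: state=(1.776, 3.845)
t=0.300: state=(1.610, 3.933)
t=0.400: state=(1.454, 3.978)
t=0.430: state=(1.410, 3.983)
next step: t=0.440: state=(1.395, 3.985) — x has crossed 1.4
linear interpolation between t=0.430 (1.40976) and t=0.440 (1.39530) → t≈0.437

t = 0.437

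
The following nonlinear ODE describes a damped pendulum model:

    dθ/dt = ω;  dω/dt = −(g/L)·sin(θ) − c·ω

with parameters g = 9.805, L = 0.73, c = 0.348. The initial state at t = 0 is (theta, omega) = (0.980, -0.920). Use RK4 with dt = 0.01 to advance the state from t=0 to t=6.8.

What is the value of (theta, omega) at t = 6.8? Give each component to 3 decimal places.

t=0.000: state=(0.980, -0.920)
step 1 (dt=0.01): k1=(-0.920, -10.835), k2=(-0.974, -10.781), k3=(-0.974, -10.779), k4=(-1.028, -10.724); state += dt/6·(k1+2k2+2k3+k4)
t=0.010: state=(0.970, -1.028)
t=0.020: state=(0.959, -1.134)
t=0.030: state=(0.948, -1.240)
continuing one RK4 step at a time; state shown every 25 steps (Δt=0.25):
t=0.250: state=(0.455, -3.029)
t=0.500: state=(-0.344, -2.925)
t=0.750: state=(-0.832, -0.787)
t=1.000: state=(-0.716, 1.637)
t=1.250: state=(-0.116, 2.841)
t=1.500: state=(0.518, 1.895)
t=1.750: state=(0.730, -0.259)
t=2.000: state=(0.417, -2.072)
t=2.250: state=(-0.169, -2.292)
t=2.500: state=(-0.584, -0.827)
t=2.750: state=(-0.547, 1.071)
t=3.000: state=(-0.123, 2.086)
t=3.250: state=(0.357, 1.489)
t=3.500: state=(0.536, -0.122)
t=3.750: state=(0.314, -1.516)
t=4.000: state=(-0.119, -1.703)
t=4.250: state=(-0.428, -0.618)
t=4.500: state=(-0.399, 0.813)
t=4.750: state=(-0.081, 1.548)
t=5.000: state=(0.271, 1.075)
t=5.250: state=(0.393, -0.143)
t=5.500: state=(0.217, -1.157)
t=5.750: state=(-0.105, -1.238)
t=6.000: state=(-0.322, -0.393)
t=6.250: state=(-0.284, 0.667)
t=6.500: state=(-0.038, 1.152)
t=6.750: state=(0.215, 0.738)
t=6.800: state=(0.248, 0.572)

(theta, omega) = (0.248, 0.572)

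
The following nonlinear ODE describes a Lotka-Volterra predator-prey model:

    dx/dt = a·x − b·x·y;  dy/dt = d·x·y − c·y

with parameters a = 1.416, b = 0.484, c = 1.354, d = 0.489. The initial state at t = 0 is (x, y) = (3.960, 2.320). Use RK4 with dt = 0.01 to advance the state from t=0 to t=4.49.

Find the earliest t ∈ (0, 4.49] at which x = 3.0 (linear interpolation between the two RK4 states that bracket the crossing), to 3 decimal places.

t = 1.187

t=0.000: state=(3.960, 2.320)
step 1 (dt=0.01): k1=(1.161, 1.351), k2=(1.149, 1.362), k3=(1.149, 1.362), k4=(1.138, 1.372); state += dt/6·(k1+2k2+2k3+k4)
t=0.010: state=(3.971, 2.334)
t=0.020: state=(3.983, 2.347)
t=0.030: state=(3.994, 2.361)
continuing one RK4 step at a time; state shown every 20 steps (Δt=0.2):
t=0.200: state=(4.139, 2.632)
t=0.400: state=(4.181, 3.019)
t=0.600: state=(4.059, 3.451)
t=0.800: state=(3.779, 3.866)
t=1.000: state=(3.393, 4.190)
t=1.180: state=(3.015, 4.353)
next step: t=1.190: state=(2.994, 4.358) — x has crossed 3.0
linear interpolation between t=1.180 (3.01471) and t=1.190 (2.99391) → t≈1.187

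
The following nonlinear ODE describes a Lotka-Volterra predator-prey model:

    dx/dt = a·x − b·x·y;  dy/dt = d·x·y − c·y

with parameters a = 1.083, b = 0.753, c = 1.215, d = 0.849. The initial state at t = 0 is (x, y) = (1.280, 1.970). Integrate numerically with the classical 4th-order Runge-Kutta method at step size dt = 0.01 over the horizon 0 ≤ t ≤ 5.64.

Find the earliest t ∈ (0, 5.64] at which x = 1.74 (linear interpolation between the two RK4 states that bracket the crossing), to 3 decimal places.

t=0.000: state=(1.280, 1.970)
step 1 (dt=0.01): k1=(-0.513, -0.253), k2=(-0.510, -0.257), k3=(-0.510, -0.257), k4=(-0.508, -0.261); state += dt/6·(k1+2k2+2k3+k4)
t=0.010: state=(1.275, 1.967)
t=0.020: state=(1.270, 1.965)
t=0.030: state=(1.265, 1.962)
continuing one RK4 step at a time; state shown every 20 steps (Δt=0.2):
t=0.200: state=(1.187, 1.904)
t=0.400: state=(1.114, 1.815)
t=0.600: state=(1.060, 1.712)
t=0.800: state=(1.026, 1.602)
t=1.000: state=(1.009, 1.493)
t=1.200: state=(1.009, 1.390)
t=1.400: state=(1.024, 1.295)
t=1.600: state=(1.053, 1.211)
t=1.800: state=(1.095, 1.140)
t=2.000: state=(1.151, 1.081)
t=2.200: state=(1.219, 1.037)
t=2.400: state=(1.298, 1.007)
t=2.600: state=(1.387, 0.992)
t=2.800: state=(1.484, 0.992)
t=3.000: state=(1.585, 1.010)
t=3.200: state=(1.687, 1.046)
t=3.300: state=(1.736, 1.071)
next step: t=3.310: state=(1.740, 1.074) — x has crossed 1.74
linear interpolation between t=3.300 (1.73566) and t=3.310 (1.74045) → t≈3.309

t = 3.309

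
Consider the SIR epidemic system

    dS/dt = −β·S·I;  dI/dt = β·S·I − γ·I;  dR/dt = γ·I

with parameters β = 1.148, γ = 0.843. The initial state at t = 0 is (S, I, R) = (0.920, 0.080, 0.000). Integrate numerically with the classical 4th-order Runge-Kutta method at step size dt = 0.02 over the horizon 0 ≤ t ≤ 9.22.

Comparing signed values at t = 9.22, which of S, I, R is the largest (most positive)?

largest component: R

t=0.000: state=(0.920, 0.080, 0.000)
step 1 (dt=0.02): k1=(-0.084, 0.017, 0.067), k2=(-0.085, 0.017, 0.068), k3=(-0.085, 0.017, 0.068), k4=(-0.085, 0.017, 0.068); state += dt/6·(k1+2k2+2k3+k4)
t=0.020: state=(0.918, 0.080, 0.001)
t=0.040: state=(0.917, 0.081, 0.003)
t=0.060: state=(0.915, 0.081, 0.004)
continuing one RK4 step at a time; state shown every 25 steps (Δt=0.5):
t=0.500: state=(0.877, 0.088, 0.035)
t=1.000: state=(0.832, 0.094, 0.074)
t=1.500: state=(0.787, 0.098, 0.115)
t=2.000: state=(0.743, 0.100, 0.156)
t=2.500: state=(0.702, 0.099, 0.199)
t=3.000: state=(0.664, 0.096, 0.240)
t=3.500: state=(0.629, 0.092, 0.280)
t=4.000: state=(0.597, 0.086, 0.317)
t=4.500: state=(0.570, 0.078, 0.352)
t=5.000: state=(0.546, 0.071, 0.383)
t=5.500: state=(0.525, 0.063, 0.411)
t=6.000: state=(0.508, 0.056, 0.436)
t=6.500: state=(0.493, 0.049, 0.458)
t=7.000: state=(0.480, 0.042, 0.478)
t=7.500: state=(0.469, 0.036, 0.494)
t=8.000: state=(0.460, 0.031, 0.508)
t=8.500: state=(0.453, 0.027, 0.521)
t=9.000: state=(0.446, 0.023, 0.531)
t=9.220: state=(0.444, 0.021, 0.535)
compare at T: S=0.444, I=0.021, R=0.535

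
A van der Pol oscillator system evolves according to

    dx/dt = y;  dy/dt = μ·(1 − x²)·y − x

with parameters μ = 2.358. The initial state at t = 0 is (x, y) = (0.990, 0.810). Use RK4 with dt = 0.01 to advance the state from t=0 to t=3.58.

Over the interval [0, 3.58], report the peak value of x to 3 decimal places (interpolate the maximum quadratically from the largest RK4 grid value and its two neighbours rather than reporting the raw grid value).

max x = 1.232

t=0.000: state=(0.990, 0.810)
step 1 (dt=0.01): k1=(0.810, -0.952), k2=(0.805, -0.972), k3=(0.805, -0.971), k4=(0.800, -0.991); state += dt/6·(k1+2k2+2k3+k4)
t=0.010: state=(0.998, 0.800)
t=0.020: state=(1.006, 0.790)
t=0.030: state=(1.014, 0.780)
continuing one RK4 step at a time; state shown every 20 steps (Δt=0.2):
t=0.200: state=(1.128, 0.557)
t=0.400: state=(1.209, 0.252)
t=0.600: state=(1.232, -0.019)
t=0.800: state=(1.206, -0.233)
t=1.000: state=(1.141, -0.411)
t=1.200: state=(1.042, -0.585)
t=1.400: state=(0.904, -0.797)
t=1.600: state=(0.716, -1.111)
t=1.800: state=(0.445, -1.649)
t=2.000: state=(0.028, -2.614)
t=2.200: state=(-0.627, -3.909)
t=2.400: state=(-1.422, -3.511)
t=2.600: state=(-1.891, -1.221)
t=2.800: state=(-2.002, -0.103)
t=3.000: state=(-1.986, 0.189)
t=3.200: state=(-1.939, 0.266)
t=3.400: state=(-1.883, 0.295)
t=3.580: state=(-1.828, 0.314)
largest grid value and its neighbours: x(0.570)=1.23179, x(0.580)=1.23191, x(0.590)=1.23190
parabola through these three points peaks at t≈0.585 with x≈1.23192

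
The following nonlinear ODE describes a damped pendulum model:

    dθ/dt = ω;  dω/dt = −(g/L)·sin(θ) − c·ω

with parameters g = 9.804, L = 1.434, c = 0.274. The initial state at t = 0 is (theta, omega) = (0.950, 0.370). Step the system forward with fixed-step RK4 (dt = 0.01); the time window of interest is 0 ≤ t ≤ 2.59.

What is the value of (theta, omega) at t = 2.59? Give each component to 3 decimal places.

(theta, omega) = (0.673, -0.053)

t=0.000: state=(0.950, 0.370)
step 1 (dt=0.01): k1=(0.370, -5.663), k2=(0.342, -5.662), k3=(0.342, -5.662), k4=(0.313, -5.661); state += dt/6·(k1+2k2+2k3+k4)
t=0.010: state=(0.953, 0.313)
t=0.020: state=(0.956, 0.257)
t=0.030: state=(0.959, 0.200)
continuing one RK4 step at a time; state shown every 10 steps (Δt=0.1):
t=0.100: state=(0.959, -0.192)
t=0.200: state=(0.912, -0.731)
t=0.300: state=(0.814, -1.226)
t=0.400: state=(0.670, -1.649)
t=0.500: state=(0.487, -1.974)
t=0.600: state=(0.279, -2.173)
t=0.700: state=(0.058, -2.227)
t=0.800: state=(-0.162, -2.131)
t=0.900: state=(-0.364, -1.897)
t=1.000: state=(-0.537, -1.551)
t=1.100: state=(-0.671, -1.124)
t=1.200: state=(-0.760, -0.649)
t=1.300: state=(-0.801, -0.155)
t=1.400: state=(-0.791, 0.333)
t=1.500: state=(-0.735, 0.792)
t=1.600: state=(-0.635, 1.199)
t=1.700: state=(-0.498, 1.529)
t=1.800: state=(-0.332, 1.761)
t=1.900: state=(-0.149, 1.874)
t=2.000: state=(0.038, 1.860)
t=2.100: state=(0.218, 1.723)
t=2.200: state=(0.379, 1.476)
t=2.300: state=(0.511, 1.144)
t=2.400: state=(0.606, 0.754)
t=2.500: state=(0.661, 0.333)
t=2.590: state=(0.673, -0.053)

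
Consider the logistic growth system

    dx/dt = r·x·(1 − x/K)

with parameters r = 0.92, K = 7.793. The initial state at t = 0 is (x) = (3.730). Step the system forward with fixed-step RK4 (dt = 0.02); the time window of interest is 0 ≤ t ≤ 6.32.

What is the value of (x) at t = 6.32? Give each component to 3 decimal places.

t=0.000: state=(3.730)
step 1 (dt=0.02): k1=(1.789), k2=(1.790), k3=(1.790), k4=(1.790); state += dt/6·(k1+2k2+2k3+k4)
t=0.020: state=(3.766)
t=0.040: state=(3.802)
t=0.060: state=(3.837)
continuing one RK4 step at a time; state shown every 25 steps (Δt=0.5):
t=0.500: state=(4.618)
t=1.000: state=(5.434)
t=1.500: state=(6.117)
t=2.000: state=(6.644)
t=2.500: state=(7.026)
t=3.000: state=(7.290)
t=3.500: state=(7.468)
t=4.000: state=(7.585)
t=4.500: state=(7.660)
t=5.000: state=(7.709)
t=5.500: state=(7.740)
t=6.000: state=(7.759)
t=6.320: state=(7.768)

(x) = (7.768)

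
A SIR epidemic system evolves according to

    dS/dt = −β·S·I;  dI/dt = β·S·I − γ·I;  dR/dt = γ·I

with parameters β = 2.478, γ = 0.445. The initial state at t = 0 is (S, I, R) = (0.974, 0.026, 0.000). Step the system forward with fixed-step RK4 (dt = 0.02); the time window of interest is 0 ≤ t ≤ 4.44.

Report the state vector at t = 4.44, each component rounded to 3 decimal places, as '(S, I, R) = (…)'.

(S, I, R) = (0.025, 0.318, 0.657)

t=0.000: state=(0.974, 0.026, 0.000)
step 1 (dt=0.02): k1=(-0.063, 0.051, 0.012), k2=(-0.064, 0.052, 0.012), k3=(-0.064, 0.052, 0.012), k4=(-0.065, 0.053, 0.012); state += dt/6·(k1+2k2+2k3+k4)
t=0.020: state=(0.973, 0.027, 0.000)
t=0.040: state=(0.971, 0.028, 0.000)
t=0.060: state=(0.970, 0.029, 0.001)
continuing one RK4 step at a time; state shown every 10 steps (Δt=0.2):
t=0.200: state=(0.959, 0.038, 0.003)
t=0.400: state=(0.937, 0.056, 0.007)
t=0.600: state=(0.906, 0.081, 0.013)
t=0.800: state=(0.863, 0.115, 0.022)
t=1.000: state=(0.807, 0.160, 0.034)
t=1.200: state=(0.736, 0.214, 0.050)
t=1.400: state=(0.652, 0.276, 0.072)
t=1.600: state=(0.559, 0.341, 0.100)
t=1.800: state=(0.465, 0.402, 0.133)
t=2.000: state=(0.376, 0.453, 0.171)
t=2.200: state=(0.297, 0.490, 0.213)
t=2.400: state=(0.232, 0.510, 0.258)
t=2.600: state=(0.180, 0.517, 0.303)
t=2.800: state=(0.139, 0.511, 0.349)
t=3.000: state=(0.108, 0.497, 0.394)
t=3.200: state=(0.085, 0.477, 0.438)
t=3.400: state=(0.068, 0.453, 0.479)
t=3.600: state=(0.054, 0.427, 0.518)
t=3.800: state=(0.044, 0.401, 0.555)
t=4.000: state=(0.037, 0.374, 0.590)
t=4.200: state=(0.031, 0.348, 0.622)
t=4.400: state=(0.026, 0.323, 0.652)
t=4.440: state=(0.025, 0.318, 0.657)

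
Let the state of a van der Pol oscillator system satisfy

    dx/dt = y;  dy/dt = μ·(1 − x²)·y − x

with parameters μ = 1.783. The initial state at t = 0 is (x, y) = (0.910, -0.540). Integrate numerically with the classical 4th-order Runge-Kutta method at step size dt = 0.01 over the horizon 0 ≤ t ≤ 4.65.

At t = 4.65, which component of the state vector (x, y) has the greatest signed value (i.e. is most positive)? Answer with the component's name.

largest component: y

t=0.000: state=(0.910, -0.540)
step 1 (dt=0.01): k1=(-0.540, -1.076), k2=(-0.545, -1.079), k3=(-0.545, -1.079), k4=(-0.551, -1.083); state += dt/6·(k1+2k2+2k3+k4)
t=0.010: state=(0.905, -0.551)
t=0.020: state=(0.899, -0.562)
t=0.030: state=(0.893, -0.573)
continuing one RK4 step at a time; state shown every 20 steps (Δt=0.2):
t=0.200: state=(0.779, -0.776)
t=0.400: state=(0.595, -1.088)
t=0.600: state=(0.335, -1.543)
t=0.800: state=(-0.037, -2.216)
t=1.000: state=(-0.560, -2.986)
t=1.200: state=(-1.185, -3.042)
t=1.400: state=(-1.683, -1.795)
t=1.600: state=(-1.906, -0.546)
t=1.800: state=(-1.948, 0.041)
t=2.000: state=(-1.914, 0.263)
t=2.200: state=(-1.851, 0.355)
t=2.400: state=(-1.774, 0.406)
t=2.600: state=(-1.689, 0.448)
t=2.800: state=(-1.595, 0.492)
t=3.000: state=(-1.491, 0.546)
t=3.200: state=(-1.376, 0.615)
t=3.400: state=(-1.244, 0.709)
t=3.600: state=(-1.089, 0.843)
t=3.800: state=(-0.902, 1.044)
t=4.000: state=(-0.664, 1.364)
t=4.200: state=(-0.343, 1.889)
t=4.400: state=(0.111, 2.700)
t=4.600: state=(0.739, 3.498)
t=4.650: state=(0.916, 3.555)
compare at T: x=0.916, y=3.555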